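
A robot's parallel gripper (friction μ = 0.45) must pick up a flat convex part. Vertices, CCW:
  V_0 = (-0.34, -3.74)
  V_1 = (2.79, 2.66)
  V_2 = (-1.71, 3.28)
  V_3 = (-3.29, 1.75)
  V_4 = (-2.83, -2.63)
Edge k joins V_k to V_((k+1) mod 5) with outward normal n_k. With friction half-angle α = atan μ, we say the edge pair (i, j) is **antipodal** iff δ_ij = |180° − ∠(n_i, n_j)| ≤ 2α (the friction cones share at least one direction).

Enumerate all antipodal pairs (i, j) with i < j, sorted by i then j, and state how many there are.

α = atan 0.45 = 24.23°;  2α = 48.46°
n_0 = (+0.8983, -0.4393)
n_1 = (+0.1365, +0.9906)
n_2 = (-0.6956, +0.7184)
n_3 = (-0.9945, -0.1044)
n_4 = (-0.4072, -0.9134)
  (0,1): δ = 71.78°  ·
  (0,2): δ = 19.86°  ✓
  (0,3): δ = 32.06°  ✓
  (0,4): δ = 92.04°  ·
  (1,2): δ = 128.08°  ·
  (1,3): δ = 76.16°  ·
  (1,4): δ = 16.18°  ✓
  (2,3): δ = 128.08°  ·
  (2,4): δ = 68.11°  ·
  (3,4): δ = 120.02°  ·
antipodal pairs: 3

count = 3; pairs: (0,2), (0,3), (1,4)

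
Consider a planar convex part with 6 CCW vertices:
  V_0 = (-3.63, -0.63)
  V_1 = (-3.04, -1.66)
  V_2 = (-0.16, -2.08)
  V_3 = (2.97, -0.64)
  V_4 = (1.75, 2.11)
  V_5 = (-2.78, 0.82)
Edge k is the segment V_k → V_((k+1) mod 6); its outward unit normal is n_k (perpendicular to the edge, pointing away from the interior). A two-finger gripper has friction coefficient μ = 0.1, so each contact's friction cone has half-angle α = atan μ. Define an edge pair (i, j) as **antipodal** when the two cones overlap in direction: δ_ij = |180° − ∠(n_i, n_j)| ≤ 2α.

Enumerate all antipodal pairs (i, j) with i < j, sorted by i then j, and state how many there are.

α = atan 0.1 = 5.71°;  2α = 11.42°
n_0 = (-0.8677, -0.4970)
n_1 = (-0.1443, -0.9895)
n_2 = (+0.4180, -0.9085)
n_3 = (+0.9141, +0.4055)
n_4 = (-0.2739, +0.9618)
n_5 = (-0.8627, +0.5057)
  (0,1): δ = 128.10°  ·
  (0,2): δ = 95.10°  ·
  (0,3): δ = 5.88°  ✓
  (0,4): δ = 76.09°  ·
  (0,5): δ = 119.82°  ·
  (1,2): δ = 147.00°  ·
  (1,3): δ = 57.78°  ·
  (1,4): δ = 24.19°  ·
  (1,5): δ = 67.92°  ·
  (2,3): δ = 90.78°  ·
  (2,4): δ = 8.81°  ✓
  (2,5): δ = 34.92°  ·
  (3,4): δ = 98.03°  ·
  (3,5): δ = 54.30°  ·
  (4,5): δ = 136.27°  ·
antipodal pairs: 2

count = 2; pairs: (0,3), (2,4)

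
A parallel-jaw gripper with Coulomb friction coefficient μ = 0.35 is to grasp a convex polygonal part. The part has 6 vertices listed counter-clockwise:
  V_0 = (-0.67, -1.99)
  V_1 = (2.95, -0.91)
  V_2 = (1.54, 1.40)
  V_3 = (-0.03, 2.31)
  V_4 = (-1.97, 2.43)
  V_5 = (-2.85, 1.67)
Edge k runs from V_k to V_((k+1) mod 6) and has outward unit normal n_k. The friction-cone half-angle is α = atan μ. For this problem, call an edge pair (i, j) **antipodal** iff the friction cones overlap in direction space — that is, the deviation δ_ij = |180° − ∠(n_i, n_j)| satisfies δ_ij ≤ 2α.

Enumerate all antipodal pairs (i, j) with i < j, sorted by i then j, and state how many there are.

count = 4; pairs: (0,3), (0,4), (1,5), (2,5)

α = atan 0.35 = 19.29°;  2α = 38.58°
n_0 = (+0.2859, -0.9583)
n_1 = (+0.8536, +0.5210)
n_2 = (+0.5015, +0.8652)
n_3 = (+0.0617, +0.9981)
n_4 = (-0.6536, +0.7568)
n_5 = (-0.8591, -0.5117)
  (0,1): δ = 75.21°  ·
  (0,2): δ = 46.71°  ·
  (0,3): δ = 20.15°  ✓
  (0,4): δ = 24.20°  ✓
  (0,5): δ = 104.17°  ·
  (1,2): δ = 151.50°  ·
  (1,3): δ = 124.94°  ·
  (1,4): δ = 80.58°  ·
  (1,5): δ = 0.62°  ✓
  (2,3): δ = 153.44°  ·
  (2,4): δ = 109.09°  ·
  (2,5): δ = 29.12°  ✓
  (3,4): δ = 135.65°  ·
  (3,5): δ = 55.68°  ·
  (4,5): δ = 100.04°  ·
antipodal pairs: 4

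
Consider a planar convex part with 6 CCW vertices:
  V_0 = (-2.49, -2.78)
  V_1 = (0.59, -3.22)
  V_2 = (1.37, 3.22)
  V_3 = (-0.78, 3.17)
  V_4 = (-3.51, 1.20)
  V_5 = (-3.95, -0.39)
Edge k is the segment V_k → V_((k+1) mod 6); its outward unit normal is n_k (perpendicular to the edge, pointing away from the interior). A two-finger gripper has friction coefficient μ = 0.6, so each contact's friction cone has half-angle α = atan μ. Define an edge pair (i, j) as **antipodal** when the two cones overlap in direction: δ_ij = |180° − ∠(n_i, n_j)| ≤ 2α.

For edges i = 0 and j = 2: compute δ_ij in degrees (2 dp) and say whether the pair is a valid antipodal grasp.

δ = 9.46°, valid

α = atan 0.6 = 30.96°;  2α = 61.93°
edge 0: e_0 = (+3.08, -0.44);  n_0 = (-0.1414, -0.9899)
edge 2: e_2 = (-2.15, -0.05);  n_2 = (-0.0232, +0.9997)
∠(n_0, n_2) = 170.54°
δ = |180° − 170.54°| = 9.46°
9.46° ≤ 2α = 61.93°  →  valid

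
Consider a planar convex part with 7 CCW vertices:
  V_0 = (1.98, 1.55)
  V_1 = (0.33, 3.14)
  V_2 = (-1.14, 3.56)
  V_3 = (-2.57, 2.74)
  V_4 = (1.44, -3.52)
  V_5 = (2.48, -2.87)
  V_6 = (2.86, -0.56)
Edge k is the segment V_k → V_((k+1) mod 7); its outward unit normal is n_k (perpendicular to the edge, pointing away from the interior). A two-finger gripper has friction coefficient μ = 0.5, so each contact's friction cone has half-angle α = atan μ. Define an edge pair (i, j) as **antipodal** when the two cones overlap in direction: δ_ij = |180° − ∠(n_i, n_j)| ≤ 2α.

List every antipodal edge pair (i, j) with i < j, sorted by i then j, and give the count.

count = 7; pairs: (0,3), (1,3), (1,4), (2,4), (2,5), (3,5), (3,6)

α = atan 0.5 = 26.57°;  2α = 53.13°
n_0 = (+0.6939, +0.7201)
n_1 = (+0.2747, +0.9615)
n_2 = (-0.4974, +0.8675)
n_3 = (-0.8421, -0.5394)
n_4 = (+0.5300, -0.8480)
n_5 = (+0.9867, -0.1623)
n_6 = (+0.9229, +0.3849)
  (0,1): δ = 152.01°  ·
  (0,2): δ = 106.23°  ·
  (0,3): δ = 13.42°  ✓
  (0,4): δ = 75.94°  ·
  (0,5): δ = 124.60°  ·
  (0,6): δ = 156.58°  ·
  (1,2): δ = 134.22°  ·
  (1,3): δ = 41.41°  ✓
  (1,4): δ = 47.95°  ✓
  (1,5): δ = 96.60°  ·
  (1,6): δ = 128.58°  ·
  (2,3): δ = 87.19°  ·
  (2,4): δ = 2.17°  ✓
  (2,5): δ = 50.83°  ✓
  (2,6): δ = 82.81°  ·
  (3,4): δ = 90.64°  ·
  (3,5): δ = 41.98°  ✓
  (3,6): δ = 10.00°  ✓
  (4,5): δ = 131.35°  ·
  (4,6): δ = 99.37°  ·
  (5,6): δ = 148.02°  ·
antipodal pairs: 7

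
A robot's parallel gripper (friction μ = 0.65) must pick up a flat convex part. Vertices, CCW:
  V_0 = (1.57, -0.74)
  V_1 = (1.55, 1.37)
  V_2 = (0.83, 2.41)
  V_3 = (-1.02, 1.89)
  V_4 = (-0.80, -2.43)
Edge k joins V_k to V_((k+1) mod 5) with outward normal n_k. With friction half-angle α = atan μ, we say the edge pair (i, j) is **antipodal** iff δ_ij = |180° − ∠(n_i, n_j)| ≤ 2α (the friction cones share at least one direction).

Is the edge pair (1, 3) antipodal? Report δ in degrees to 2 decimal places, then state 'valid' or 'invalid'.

α = atan 0.65 = 33.02°;  2α = 66.05°
edge 1: e_1 = (-0.72, +1.04);  n_1 = (+0.8222, +0.5692)
edge 3: e_3 = (+0.22, -4.32);  n_3 = (-0.9987, -0.0509)
∠(n_1, n_3) = 148.22°
δ = |180° − 148.22°| = 31.78°
31.78° ≤ 2α = 66.05°  →  valid

δ = 31.78°, valid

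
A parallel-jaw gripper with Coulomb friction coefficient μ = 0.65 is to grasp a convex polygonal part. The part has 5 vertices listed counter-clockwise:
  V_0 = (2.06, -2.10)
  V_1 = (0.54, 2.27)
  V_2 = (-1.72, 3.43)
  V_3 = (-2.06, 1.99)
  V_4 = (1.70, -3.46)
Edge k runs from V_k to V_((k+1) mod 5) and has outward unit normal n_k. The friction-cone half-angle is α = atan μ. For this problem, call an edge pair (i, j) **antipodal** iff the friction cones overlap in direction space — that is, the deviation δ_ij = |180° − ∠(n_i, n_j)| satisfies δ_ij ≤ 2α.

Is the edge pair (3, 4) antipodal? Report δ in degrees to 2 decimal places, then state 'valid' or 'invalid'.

δ = 49.43°, valid

α = atan 0.65 = 33.02°;  2α = 66.05°
edge 3: e_3 = (+3.76, -5.45);  n_3 = (-0.8231, -0.5679)
edge 4: e_4 = (+0.36, +1.36);  n_4 = (+0.9667, -0.2559)
∠(n_3, n_4) = 130.57°
δ = |180° − 130.57°| = 49.43°
49.43° ≤ 2α = 66.05°  →  valid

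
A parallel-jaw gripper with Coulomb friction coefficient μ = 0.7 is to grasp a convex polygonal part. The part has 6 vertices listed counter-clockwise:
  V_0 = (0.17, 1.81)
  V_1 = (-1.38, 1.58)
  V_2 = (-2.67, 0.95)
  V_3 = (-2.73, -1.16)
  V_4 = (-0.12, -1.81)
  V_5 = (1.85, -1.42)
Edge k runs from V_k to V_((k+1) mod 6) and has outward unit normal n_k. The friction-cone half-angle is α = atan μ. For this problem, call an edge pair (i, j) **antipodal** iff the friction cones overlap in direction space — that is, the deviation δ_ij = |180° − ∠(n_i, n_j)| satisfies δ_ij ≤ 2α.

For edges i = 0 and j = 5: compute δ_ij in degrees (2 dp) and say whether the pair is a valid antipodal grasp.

α = atan 0.7 = 34.99°;  2α = 69.98°
edge 0: e_0 = (-1.55, -0.23);  n_0 = (-0.1468, +0.9892)
edge 5: e_5 = (-1.68, +3.23);  n_5 = (+0.8872, +0.4614)
∠(n_0, n_5) = 70.96°
δ = |180° − 70.96°| = 109.04°
109.04° > 2α = 69.98°  →  invalid

δ = 109.04°, invalid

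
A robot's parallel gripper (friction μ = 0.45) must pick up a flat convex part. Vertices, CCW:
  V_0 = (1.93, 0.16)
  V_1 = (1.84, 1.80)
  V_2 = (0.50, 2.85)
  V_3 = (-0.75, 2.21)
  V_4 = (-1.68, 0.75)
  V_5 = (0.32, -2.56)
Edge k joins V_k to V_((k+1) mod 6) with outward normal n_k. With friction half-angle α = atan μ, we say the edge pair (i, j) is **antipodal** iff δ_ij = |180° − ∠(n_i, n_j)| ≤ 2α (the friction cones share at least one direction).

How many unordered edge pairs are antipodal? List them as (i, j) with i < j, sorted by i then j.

α = atan 0.45 = 24.23°;  2α = 48.46°
n_0 = (+0.9985, +0.0548)
n_1 = (+0.6168, +0.7871)
n_2 = (-0.4557, +0.8901)
n_3 = (-0.8434, +0.5372)
n_4 = (-0.8559, -0.5172)
n_5 = (+0.8605, -0.5094)
  (0,1): δ = 131.22°  ·
  (0,2): δ = 66.03°  ·
  (0,3): δ = 35.64°  ✓
  (0,4): δ = 28.00°  ✓
  (0,5): δ = 146.24°  ·
  (1,2): δ = 114.81°  ·
  (1,3): δ = 84.41°  ·
  (1,4): δ = 20.78°  ✓
  (1,5): δ = 97.46°  ·
  (2,3): δ = 149.61°  ·
  (2,4): δ = 85.97°  ·
  (2,5): δ = 32.27°  ✓
  (3,4): δ = 116.36°  ·
  (3,5): δ = 1.87°  ✓
  (4,5): δ = 61.76°  ·
antipodal pairs: 5

count = 5; pairs: (0,3), (0,4), (1,4), (2,5), (3,5)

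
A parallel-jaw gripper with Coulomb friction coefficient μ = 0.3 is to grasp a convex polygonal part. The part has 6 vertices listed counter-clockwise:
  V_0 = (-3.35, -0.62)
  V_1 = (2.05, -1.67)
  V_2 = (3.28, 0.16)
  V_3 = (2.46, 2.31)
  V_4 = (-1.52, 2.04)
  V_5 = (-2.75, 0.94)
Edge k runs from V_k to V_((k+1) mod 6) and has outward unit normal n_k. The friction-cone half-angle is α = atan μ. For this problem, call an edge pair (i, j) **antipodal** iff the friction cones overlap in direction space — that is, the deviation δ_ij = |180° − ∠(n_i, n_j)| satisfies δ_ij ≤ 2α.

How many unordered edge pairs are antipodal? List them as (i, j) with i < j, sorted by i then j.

count = 3; pairs: (0,3), (1,4), (1,5)

α = atan 0.3 = 16.70°;  2α = 33.40°
n_0 = (-0.1909, -0.9816)
n_1 = (+0.8300, -0.5578)
n_2 = (+0.9343, +0.3564)
n_3 = (-0.0677, +0.9977)
n_4 = (-0.6666, +0.7454)
n_5 = (-0.9333, +0.3590)
  (0,1): δ = 112.90°  ·
  (0,2): δ = 58.12°  ·
  (0,3): δ = 14.88°  ✓
  (0,4): δ = 52.81°  ·
  (0,5): δ = 79.97°  ·
  (1,2): δ = 125.22°  ·
  (1,3): δ = 52.21°  ·
  (1,4): δ = 14.29°  ✓
  (1,5): δ = 12.87°  ✓
  (2,3): δ = 107.00°  ·
  (2,4): δ = 69.07°  ·
  (2,5): δ = 41.91°  ·
  (3,4): δ = 142.07°  ·
  (3,5): δ = 114.92°  ·
  (4,5): δ = 152.84°  ·
antipodal pairs: 3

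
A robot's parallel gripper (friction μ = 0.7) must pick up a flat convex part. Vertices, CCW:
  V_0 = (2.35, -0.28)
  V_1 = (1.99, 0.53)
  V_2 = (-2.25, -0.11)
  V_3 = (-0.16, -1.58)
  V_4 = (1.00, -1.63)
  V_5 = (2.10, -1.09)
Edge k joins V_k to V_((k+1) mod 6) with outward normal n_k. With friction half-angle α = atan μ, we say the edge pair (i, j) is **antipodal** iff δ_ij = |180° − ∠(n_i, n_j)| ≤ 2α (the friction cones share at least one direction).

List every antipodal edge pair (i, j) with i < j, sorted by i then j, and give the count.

count = 6; pairs: (0,2), (0,3), (1,2), (1,3), (1,4), (1,5)

α = atan 0.7 = 34.99°;  2α = 69.98°
n_0 = (+0.9138, +0.4061)
n_1 = (-0.1493, +0.9888)
n_2 = (-0.5753, -0.8179)
n_3 = (-0.0431, -0.9991)
n_4 = (+0.4407, -0.8977)
n_5 = (+0.9555, -0.2949)
  (0,1): δ = 105.38°  ·
  (0,2): δ = 30.92°  ✓
  (0,3): δ = 63.57°  ✓
  (0,4): δ = 92.18°  ·
  (0,5): δ = 138.89°  ·
  (1,2): δ = 43.70°  ✓
  (1,3): δ = 11.05°  ✓
  (1,4): δ = 17.56°  ✓
  (1,5): δ = 64.26°  ✓
  (2,3): δ = 147.35°  ·
  (2,4): δ = 118.73°  ·
  (2,5): δ = 72.03°  ·
  (3,4): δ = 151.39°  ·
  (3,5): δ = 104.68°  ·
  (4,5): δ = 133.30°  ·
antipodal pairs: 6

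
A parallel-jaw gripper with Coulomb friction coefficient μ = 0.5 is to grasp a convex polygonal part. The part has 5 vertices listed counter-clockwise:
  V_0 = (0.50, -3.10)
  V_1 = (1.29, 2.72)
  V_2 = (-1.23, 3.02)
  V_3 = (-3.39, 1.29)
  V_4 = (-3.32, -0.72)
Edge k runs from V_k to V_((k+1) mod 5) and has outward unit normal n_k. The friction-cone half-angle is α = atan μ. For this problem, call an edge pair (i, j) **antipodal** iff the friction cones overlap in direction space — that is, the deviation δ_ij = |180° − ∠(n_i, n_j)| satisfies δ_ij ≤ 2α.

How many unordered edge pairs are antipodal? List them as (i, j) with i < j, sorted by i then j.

count = 3; pairs: (0,2), (0,3), (1,4)

α = atan 0.5 = 26.57°;  2α = 53.13°
n_0 = (+0.9909, -0.1345)
n_1 = (+0.1182, +0.9930)
n_2 = (-0.6251, +0.7805)
n_3 = (-0.9994, -0.0348)
n_4 = (-0.5288, -0.8487)
  (0,1): δ = 89.06°  ·
  (0,2): δ = 43.58°  ✓
  (0,3): δ = 9.72°  ✓
  (0,4): δ = 65.81°  ·
  (1,2): δ = 134.52°  ·
  (1,3): δ = 81.22°  ·
  (1,4): δ = 25.14°  ✓
  (2,3): δ = 126.70°  ·
  (2,4): δ = 70.62°  ·
  (3,4): δ = 123.92°  ·
antipodal pairs: 3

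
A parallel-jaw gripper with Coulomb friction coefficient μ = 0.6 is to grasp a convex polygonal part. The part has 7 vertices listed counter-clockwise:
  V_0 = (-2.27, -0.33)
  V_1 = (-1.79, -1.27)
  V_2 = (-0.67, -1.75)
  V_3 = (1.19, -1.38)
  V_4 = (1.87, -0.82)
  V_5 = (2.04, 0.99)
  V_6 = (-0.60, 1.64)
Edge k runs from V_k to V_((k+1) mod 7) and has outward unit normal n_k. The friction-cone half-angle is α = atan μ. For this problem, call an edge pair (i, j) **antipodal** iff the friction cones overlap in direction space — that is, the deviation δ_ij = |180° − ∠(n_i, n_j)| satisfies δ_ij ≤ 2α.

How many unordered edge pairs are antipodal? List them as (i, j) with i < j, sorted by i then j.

count = 8; pairs: (0,4), (0,5), (1,5), (2,5), (2,6), (3,5), (3,6), (4,6)

α = atan 0.6 = 30.96°;  2α = 61.93°
n_0 = (-0.8906, -0.4548)
n_1 = (-0.3939, -0.9191)
n_2 = (+0.1951, -0.9808)
n_3 = (+0.6357, -0.7719)
n_4 = (+0.9956, -0.0935)
n_5 = (+0.2391, +0.9710)
n_6 = (-0.7628, +0.6466)
  (0,1): δ = 140.25°  ·
  (0,2): δ = 105.80°  ·
  (0,3): δ = 77.58°  ·
  (0,4): δ = 32.42°  ✓
  (0,5): δ = 49.12°  ✓
  (0,6): δ = 112.66°  ·
  (1,2): δ = 145.55°  ·
  (1,3): δ = 117.33°  ·
  (1,4): δ = 72.17°  ·
  (1,5): δ = 9.37°  ✓
  (1,6): δ = 72.91°  ·
  (2,3): δ = 151.78°  ·
  (2,4): δ = 106.62°  ·
  (2,5): δ = 25.08°  ✓
  (2,6): δ = 38.46°  ✓
  (3,4): δ = 134.84°  ·
  (3,5): δ = 53.30°  ✓
  (3,6): δ = 10.24°  ✓
  (4,5): δ = 98.47°  ·
  (4,6): δ = 34.92°  ✓
  (5,6): δ = 116.46°  ·
antipodal pairs: 8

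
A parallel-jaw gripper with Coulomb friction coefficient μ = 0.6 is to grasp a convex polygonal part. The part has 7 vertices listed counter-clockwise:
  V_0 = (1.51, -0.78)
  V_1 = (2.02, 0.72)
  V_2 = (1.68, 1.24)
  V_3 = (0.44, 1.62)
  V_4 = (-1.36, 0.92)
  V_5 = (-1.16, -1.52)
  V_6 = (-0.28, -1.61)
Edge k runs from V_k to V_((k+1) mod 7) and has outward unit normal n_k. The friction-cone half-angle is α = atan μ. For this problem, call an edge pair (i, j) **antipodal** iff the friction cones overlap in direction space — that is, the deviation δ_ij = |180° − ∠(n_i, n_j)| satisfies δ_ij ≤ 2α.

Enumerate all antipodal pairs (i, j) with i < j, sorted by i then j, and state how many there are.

α = atan 0.6 = 30.96°;  2α = 61.93°
n_0 = (+0.9468, -0.3219)
n_1 = (+0.8370, +0.5472)
n_2 = (+0.2930, +0.9561)
n_3 = (-0.3624, +0.9320)
n_4 = (-0.9967, -0.0817)
n_5 = (-0.1017, -0.9948)
n_6 = (+0.4207, -0.9072)
  (0,1): δ = 128.04°  ·
  (0,2): δ = 88.26°  ·
  (0,3): δ = 49.97°  ✓
  (0,4): δ = 23.46°  ✓
  (0,5): δ = 102.94°  ·
  (0,6): δ = 133.65°  ·
  (1,2): δ = 140.22°  ·
  (1,3): δ = 101.93°  ·
  (1,4): δ = 28.49°  ✓
  (1,5): δ = 50.98°  ✓
  (1,6): δ = 81.70°  ·
  (2,3): δ = 141.71°  ·
  (2,4): δ = 68.28°  ·
  (2,5): δ = 11.20°  ✓
  (2,6): δ = 41.91°  ✓
  (3,4): δ = 106.56°  ·
  (3,5): δ = 27.09°  ✓
  (3,6): δ = 3.63°  ✓
  (4,5): δ = 100.53°  ·
  (4,6): δ = 69.81°  ·
  (5,6): δ = 149.28°  ·
antipodal pairs: 8

count = 8; pairs: (0,3), (0,4), (1,4), (1,5), (2,5), (2,6), (3,5), (3,6)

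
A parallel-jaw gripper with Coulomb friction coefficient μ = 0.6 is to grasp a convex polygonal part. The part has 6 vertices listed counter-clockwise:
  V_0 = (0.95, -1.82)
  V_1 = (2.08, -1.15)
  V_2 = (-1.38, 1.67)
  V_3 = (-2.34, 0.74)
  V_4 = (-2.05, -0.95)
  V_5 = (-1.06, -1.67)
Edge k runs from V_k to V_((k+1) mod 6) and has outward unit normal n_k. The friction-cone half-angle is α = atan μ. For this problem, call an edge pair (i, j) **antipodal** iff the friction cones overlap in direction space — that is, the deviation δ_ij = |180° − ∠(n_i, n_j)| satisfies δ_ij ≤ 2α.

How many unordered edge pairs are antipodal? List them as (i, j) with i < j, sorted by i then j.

α = atan 0.6 = 30.96°;  2α = 61.93°
n_0 = (+0.5100, -0.8602)
n_1 = (+0.6318, +0.7752)
n_2 = (-0.6958, +0.7182)
n_3 = (-0.9856, -0.1691)
n_4 = (-0.5882, -0.8087)
n_5 = (-0.0744, -0.9972)
  (0,1): δ = 69.85°  ·
  (0,2): δ = 13.43°  ✓
  (0,3): δ = 69.07°  ·
  (0,4): δ = 113.31°  ·
  (0,5): δ = 145.07°  ·
  (1,2): δ = 96.73°  ·
  (1,3): δ = 41.08°  ✓
  (1,4): δ = 3.15°  ✓
  (1,5): δ = 34.91°  ✓
  (2,3): δ = 124.35°  ·
  (2,4): δ = 80.12°  ·
  (2,5): δ = 48.36°  ✓
  (3,4): δ = 135.76°  ·
  (3,5): δ = 104.00°  ·
  (4,5): δ = 148.24°  ·
antipodal pairs: 5

count = 5; pairs: (0,2), (1,3), (1,4), (1,5), (2,5)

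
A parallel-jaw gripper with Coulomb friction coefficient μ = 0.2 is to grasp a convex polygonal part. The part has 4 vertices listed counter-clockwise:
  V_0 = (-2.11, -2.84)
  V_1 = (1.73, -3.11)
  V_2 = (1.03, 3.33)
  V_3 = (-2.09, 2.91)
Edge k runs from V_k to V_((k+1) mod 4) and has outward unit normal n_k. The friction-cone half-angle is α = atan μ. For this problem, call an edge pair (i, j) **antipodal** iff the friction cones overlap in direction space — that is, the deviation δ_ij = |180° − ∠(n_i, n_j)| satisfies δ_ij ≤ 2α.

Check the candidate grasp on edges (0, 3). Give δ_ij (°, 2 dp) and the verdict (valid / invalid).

α = atan 0.2 = 11.31°;  2α = 22.62°
edge 0: e_0 = (+3.84, -0.27);  n_0 = (-0.0701, -0.9975)
edge 3: e_3 = (-0.02, -5.75);  n_3 = (-1.0000, +0.0035)
∠(n_0, n_3) = 86.18°
δ = |180° − 86.18°| = 93.82°
93.82° > 2α = 22.62°  →  invalid

δ = 93.82°, invalid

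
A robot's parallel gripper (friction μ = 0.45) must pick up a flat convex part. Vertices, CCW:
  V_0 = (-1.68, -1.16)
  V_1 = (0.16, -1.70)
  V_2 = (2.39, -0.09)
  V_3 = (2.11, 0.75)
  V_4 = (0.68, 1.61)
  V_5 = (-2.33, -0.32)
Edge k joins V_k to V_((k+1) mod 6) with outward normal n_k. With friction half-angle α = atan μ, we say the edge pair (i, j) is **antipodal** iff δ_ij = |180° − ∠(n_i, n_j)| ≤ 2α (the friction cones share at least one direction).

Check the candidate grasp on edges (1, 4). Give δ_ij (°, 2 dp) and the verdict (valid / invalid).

α = atan 0.45 = 24.23°;  2α = 48.46°
edge 1: e_1 = (+2.23, +1.61);  n_1 = (+0.5854, -0.8108)
edge 4: e_4 = (-3.01, -1.93);  n_4 = (-0.5398, +0.8418)
∠(n_1, n_4) = 176.84°
δ = |180° − 176.84°| = 3.16°
3.16° ≤ 2α = 48.46°  →  valid

δ = 3.16°, valid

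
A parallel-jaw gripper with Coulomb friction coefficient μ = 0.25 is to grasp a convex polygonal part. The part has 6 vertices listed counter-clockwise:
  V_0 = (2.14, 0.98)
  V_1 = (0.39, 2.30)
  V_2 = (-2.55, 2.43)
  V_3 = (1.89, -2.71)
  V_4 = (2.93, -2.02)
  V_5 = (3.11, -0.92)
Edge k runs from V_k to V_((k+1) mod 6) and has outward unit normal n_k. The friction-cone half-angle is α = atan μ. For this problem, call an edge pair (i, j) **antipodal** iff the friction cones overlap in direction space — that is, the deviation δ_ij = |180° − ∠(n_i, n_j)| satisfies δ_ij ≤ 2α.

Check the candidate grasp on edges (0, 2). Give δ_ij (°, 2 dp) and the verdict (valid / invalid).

δ = 12.15°, valid

α = atan 0.25 = 14.04°;  2α = 28.07°
edge 0: e_0 = (-1.75, +1.32);  n_0 = (+0.6022, +0.7984)
edge 2: e_2 = (+4.44, -5.14);  n_2 = (-0.7568, -0.6537)
∠(n_0, n_2) = 167.85°
δ = |180° − 167.85°| = 12.15°
12.15° ≤ 2α = 28.07°  →  valid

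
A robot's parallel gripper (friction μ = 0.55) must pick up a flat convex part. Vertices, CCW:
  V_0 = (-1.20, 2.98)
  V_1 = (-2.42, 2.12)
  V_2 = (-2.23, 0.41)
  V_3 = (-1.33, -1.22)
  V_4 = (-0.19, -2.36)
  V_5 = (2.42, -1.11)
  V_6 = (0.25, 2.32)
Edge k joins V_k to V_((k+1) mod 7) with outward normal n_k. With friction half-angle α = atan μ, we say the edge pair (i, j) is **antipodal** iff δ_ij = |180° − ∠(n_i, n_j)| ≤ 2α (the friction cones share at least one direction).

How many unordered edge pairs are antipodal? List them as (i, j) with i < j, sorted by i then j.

count = 7; pairs: (0,4), (1,5), (2,5), (2,6), (3,5), (3,6), (4,6)

α = atan 0.55 = 28.81°;  2α = 57.62°
n_0 = (-0.5762, +0.8173)
n_1 = (-0.9939, -0.1104)
n_2 = (-0.8754, -0.4834)
n_3 = (-0.7071, -0.7071)
n_4 = (+0.4319, -0.9019)
n_5 = (+0.8451, +0.5346)
n_6 = (+0.4143, +0.9102)
  (0,1): δ = 118.84°  ·
  (0,2): δ = 96.28°  ·
  (0,3): δ = 80.18°  ·
  (0,4): δ = 9.59°  ✓
  (0,5): δ = 87.14°  ·
  (0,6): δ = 120.35°  ·
  (1,2): δ = 157.44°  ·
  (1,3): δ = 141.34°  ·
  (1,4): δ = 70.75°  ·
  (1,5): δ = 25.98°  ✓
  (1,6): δ = 59.19°  ·
  (2,3): δ = 163.91°  ·
  (2,4): δ = 93.31°  ·
  (2,5): δ = 3.41°  ✓
  (2,6): δ = 36.62°  ✓
  (3,4): δ = 109.41°  ·
  (3,5): δ = 12.68°  ✓
  (3,6): δ = 20.53°  ✓
  (4,5): δ = 83.27°  ·
  (4,6): δ = 50.06°  ✓
  (5,6): δ = 146.79°  ·
antipodal pairs: 7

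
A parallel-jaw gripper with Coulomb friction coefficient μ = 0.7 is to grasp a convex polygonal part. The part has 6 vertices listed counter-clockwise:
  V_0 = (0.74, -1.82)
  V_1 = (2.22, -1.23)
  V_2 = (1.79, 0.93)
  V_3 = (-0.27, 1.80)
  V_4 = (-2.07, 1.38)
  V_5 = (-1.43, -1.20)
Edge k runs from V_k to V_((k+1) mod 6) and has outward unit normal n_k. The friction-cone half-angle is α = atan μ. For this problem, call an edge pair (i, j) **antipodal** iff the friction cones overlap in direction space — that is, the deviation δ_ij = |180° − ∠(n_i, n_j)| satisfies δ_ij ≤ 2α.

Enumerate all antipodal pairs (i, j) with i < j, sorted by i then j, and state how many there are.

count = 7; pairs: (0,2), (0,3), (1,4), (1,5), (2,4), (2,5), (3,5)

α = atan 0.7 = 34.99°;  2α = 69.98°
n_0 = (+0.3703, -0.9289)
n_1 = (+0.9808, +0.1952)
n_2 = (+0.3891, +0.9212)
n_3 = (-0.2272, +0.9738)
n_4 = (-0.9706, -0.2408)
n_5 = (-0.2747, -0.9615)
  (0,1): δ = 100.48°  ·
  (0,2): δ = 44.63°  ✓
  (0,3): δ = 8.60°  ✓
  (0,4): δ = 82.20°  ·
  (0,5): δ = 142.32°  ·
  (1,2): δ = 124.15°  ·
  (1,3): δ = 88.12°  ·
  (1,4): δ = 2.67°  ✓
  (1,5): δ = 62.80°  ✓
  (2,3): δ = 143.97°  ·
  (2,4): δ = 53.17°  ✓
  (2,5): δ = 6.95°  ✓
  (3,4): δ = 89.20°  ·
  (3,5): δ = 29.08°  ✓
  (4,5): δ = 119.88°  ·
antipodal pairs: 7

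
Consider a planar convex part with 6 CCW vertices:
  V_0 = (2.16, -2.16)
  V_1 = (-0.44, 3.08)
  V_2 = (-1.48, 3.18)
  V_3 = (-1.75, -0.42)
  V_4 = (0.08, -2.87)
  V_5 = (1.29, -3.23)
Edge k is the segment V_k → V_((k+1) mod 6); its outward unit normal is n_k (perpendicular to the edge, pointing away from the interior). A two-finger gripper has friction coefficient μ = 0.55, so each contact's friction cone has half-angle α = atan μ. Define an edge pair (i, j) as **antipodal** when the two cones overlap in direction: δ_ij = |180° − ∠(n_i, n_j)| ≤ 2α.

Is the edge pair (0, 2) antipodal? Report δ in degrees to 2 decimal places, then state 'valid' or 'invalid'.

α = atan 0.55 = 28.81°;  2α = 57.62°
edge 0: e_0 = (-2.60, +5.24);  n_0 = (+0.8958, +0.4445)
edge 2: e_2 = (-0.27, -3.60);  n_2 = (-0.9972, +0.0748)
∠(n_0, n_2) = 149.32°
δ = |180° − 149.32°| = 30.68°
30.68° ≤ 2α = 57.62°  →  valid

δ = 30.68°, valid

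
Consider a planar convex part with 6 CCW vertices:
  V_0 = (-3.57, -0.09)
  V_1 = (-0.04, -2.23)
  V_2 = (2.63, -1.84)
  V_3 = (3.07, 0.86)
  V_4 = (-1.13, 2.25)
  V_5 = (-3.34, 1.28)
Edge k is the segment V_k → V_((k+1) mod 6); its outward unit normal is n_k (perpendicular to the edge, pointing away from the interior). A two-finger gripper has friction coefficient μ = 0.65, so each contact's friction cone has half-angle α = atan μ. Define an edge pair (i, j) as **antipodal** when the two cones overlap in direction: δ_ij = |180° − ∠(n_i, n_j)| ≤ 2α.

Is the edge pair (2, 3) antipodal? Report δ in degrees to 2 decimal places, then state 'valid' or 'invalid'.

α = atan 0.65 = 33.02°;  2α = 66.05°
edge 2: e_2 = (+0.44, +2.70);  n_2 = (+0.9870, -0.1608)
edge 3: e_3 = (-4.20, +1.39);  n_3 = (+0.3142, +0.9494)
∠(n_2, n_3) = 80.94°
δ = |180° − 80.94°| = 99.06°
99.06° > 2α = 66.05°  →  invalid

δ = 99.06°, invalid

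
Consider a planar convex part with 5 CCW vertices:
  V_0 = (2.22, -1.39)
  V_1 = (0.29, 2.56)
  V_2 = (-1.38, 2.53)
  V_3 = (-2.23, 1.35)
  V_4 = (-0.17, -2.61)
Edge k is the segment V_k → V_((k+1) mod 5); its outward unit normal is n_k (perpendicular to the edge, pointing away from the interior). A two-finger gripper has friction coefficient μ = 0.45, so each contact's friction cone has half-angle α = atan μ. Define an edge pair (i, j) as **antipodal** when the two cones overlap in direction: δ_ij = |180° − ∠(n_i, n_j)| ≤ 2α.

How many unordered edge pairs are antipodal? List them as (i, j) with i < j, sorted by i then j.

count = 3; pairs: (0,3), (1,4), (2,4)

α = atan 0.45 = 24.23°;  2α = 48.46°
n_0 = (+0.8985, +0.4390)
n_1 = (-0.0180, +0.9998)
n_2 = (-0.8114, +0.5845)
n_3 = (-0.8871, -0.4615)
n_4 = (+0.4547, -0.8907)
  (0,1): δ = 115.01°  ·
  (0,2): δ = 61.81°  ·
  (0,3): δ = 1.44°  ✓
  (0,4): δ = 91.00°  ·
  (1,2): δ = 126.80°  ·
  (1,3): δ = 63.55°  ·
  (1,4): δ = 26.01°  ✓
  (2,3): δ = 116.75°  ·
  (2,4): δ = 27.19°  ✓
  (3,4): δ = 90.44°  ·
antipodal pairs: 3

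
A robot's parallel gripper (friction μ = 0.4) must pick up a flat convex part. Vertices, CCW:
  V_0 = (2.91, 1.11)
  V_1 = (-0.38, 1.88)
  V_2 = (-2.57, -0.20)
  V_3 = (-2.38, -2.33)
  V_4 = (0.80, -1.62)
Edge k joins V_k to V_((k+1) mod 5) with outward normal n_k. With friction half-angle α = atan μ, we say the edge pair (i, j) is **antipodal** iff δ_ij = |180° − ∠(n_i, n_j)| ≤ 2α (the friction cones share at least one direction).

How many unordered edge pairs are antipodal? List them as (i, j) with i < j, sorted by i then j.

α = atan 0.4 = 21.80°;  2α = 43.60°
n_0 = (+0.2279, +0.9737)
n_1 = (-0.6887, +0.7251)
n_2 = (-0.9960, -0.0888)
n_3 = (+0.2179, -0.9760)
n_4 = (+0.7912, -0.6115)
  (0,1): δ = 123.30°  ·
  (0,2): δ = 71.73°  ·
  (0,3): δ = 25.76°  ✓
  (0,4): δ = 65.47°  ·
  (1,2): δ = 128.43°  ·
  (1,3): δ = 30.94°  ✓
  (1,4): δ = 8.78°  ✓
  (2,3): δ = 82.51°  ·
  (2,4): δ = 42.80°  ✓
  (3,4): δ = 140.29°  ·
antipodal pairs: 4

count = 4; pairs: (0,3), (1,3), (1,4), (2,4)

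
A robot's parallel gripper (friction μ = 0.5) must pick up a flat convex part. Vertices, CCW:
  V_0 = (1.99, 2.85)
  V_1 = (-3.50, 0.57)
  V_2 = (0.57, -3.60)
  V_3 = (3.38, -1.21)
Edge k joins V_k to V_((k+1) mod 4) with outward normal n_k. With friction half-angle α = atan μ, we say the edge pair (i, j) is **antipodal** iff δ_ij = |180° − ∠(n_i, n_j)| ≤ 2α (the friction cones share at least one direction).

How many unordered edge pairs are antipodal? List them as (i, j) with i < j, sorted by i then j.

α = atan 0.5 = 26.57°;  2α = 53.13°
n_0 = (-0.3835, +0.9235)
n_1 = (-0.7156, -0.6985)
n_2 = (+0.6479, -0.7617)
n_3 = (+0.9461, +0.3239)
  (0,1): δ = 68.25°  ·
  (0,2): δ = 17.83°  ✓
  (0,3): δ = 86.35°  ·
  (1,2): δ = 93.92°  ·
  (1,3): δ = 25.41°  ✓
  (2,3): δ = 111.48°  ·
antipodal pairs: 2

count = 2; pairs: (0,2), (1,3)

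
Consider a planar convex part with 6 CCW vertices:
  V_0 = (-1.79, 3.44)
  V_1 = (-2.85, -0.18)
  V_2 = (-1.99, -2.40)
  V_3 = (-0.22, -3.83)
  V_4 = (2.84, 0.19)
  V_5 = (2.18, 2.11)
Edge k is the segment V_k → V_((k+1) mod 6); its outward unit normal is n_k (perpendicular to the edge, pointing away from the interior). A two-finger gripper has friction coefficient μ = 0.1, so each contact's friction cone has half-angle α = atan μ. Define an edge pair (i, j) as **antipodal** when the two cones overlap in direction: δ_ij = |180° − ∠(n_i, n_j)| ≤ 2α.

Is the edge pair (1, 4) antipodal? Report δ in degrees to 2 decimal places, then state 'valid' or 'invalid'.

δ = 2.21°, valid

α = atan 0.1 = 5.71°;  2α = 11.42°
edge 1: e_1 = (+0.86, -2.22);  n_1 = (-0.9325, -0.3612)
edge 4: e_4 = (-0.66, +1.92);  n_4 = (+0.9457, +0.3251)
∠(n_1, n_4) = 177.79°
δ = |180° − 177.79°| = 2.21°
2.21° ≤ 2α = 11.42°  →  valid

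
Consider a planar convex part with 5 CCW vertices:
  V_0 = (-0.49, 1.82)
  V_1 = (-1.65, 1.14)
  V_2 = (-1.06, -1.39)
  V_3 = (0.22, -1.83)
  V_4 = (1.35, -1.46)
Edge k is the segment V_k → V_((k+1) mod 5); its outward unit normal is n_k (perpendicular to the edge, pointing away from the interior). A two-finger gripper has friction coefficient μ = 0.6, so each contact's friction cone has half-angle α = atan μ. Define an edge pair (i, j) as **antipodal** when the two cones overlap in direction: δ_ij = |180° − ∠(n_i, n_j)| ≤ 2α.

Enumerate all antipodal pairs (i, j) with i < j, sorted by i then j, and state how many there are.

α = atan 0.6 = 30.96°;  2α = 61.93°
n_0 = (-0.5057, +0.8627)
n_1 = (-0.9739, -0.2271)
n_2 = (-0.3251, -0.9457)
n_3 = (+0.3112, -0.9504)
n_4 = (+0.8721, +0.4893)
  (0,1): δ = 107.25°  ·
  (0,2): δ = 49.35°  ✓
  (0,3): δ = 12.25°  ✓
  (0,4): δ = 88.91°  ·
  (1,2): δ = 122.10°  ·
  (1,3): δ = 85.00°  ·
  (1,4): δ = 16.16°  ✓
  (2,3): δ = 142.90°  ·
  (2,4): δ = 41.74°  ✓
  (3,4): δ = 78.84°  ·
antipodal pairs: 4

count = 4; pairs: (0,2), (0,3), (1,4), (2,4)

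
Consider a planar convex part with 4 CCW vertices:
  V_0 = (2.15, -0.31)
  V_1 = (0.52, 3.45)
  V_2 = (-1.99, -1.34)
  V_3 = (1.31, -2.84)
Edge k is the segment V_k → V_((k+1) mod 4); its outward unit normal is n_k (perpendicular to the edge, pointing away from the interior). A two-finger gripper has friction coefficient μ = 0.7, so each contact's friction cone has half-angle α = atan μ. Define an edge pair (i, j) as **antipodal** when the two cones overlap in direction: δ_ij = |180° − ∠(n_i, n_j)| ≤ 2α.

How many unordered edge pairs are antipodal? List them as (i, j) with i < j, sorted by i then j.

α = atan 0.7 = 34.99°;  2α = 69.98°
n_0 = (+0.9175, +0.3977)
n_1 = (-0.8858, +0.4641)
n_2 = (-0.4138, -0.9104)
n_3 = (+0.9491, -0.3151)
  (0,1): δ = 51.09°  ✓
  (0,2): δ = 42.12°  ✓
  (0,3): δ = 138.20°  ·
  (1,2): δ = 86.79°  ·
  (1,3): δ = 9.29°  ✓
  (2,3): δ = 83.92°  ·
antipodal pairs: 3

count = 3; pairs: (0,1), (0,2), (1,3)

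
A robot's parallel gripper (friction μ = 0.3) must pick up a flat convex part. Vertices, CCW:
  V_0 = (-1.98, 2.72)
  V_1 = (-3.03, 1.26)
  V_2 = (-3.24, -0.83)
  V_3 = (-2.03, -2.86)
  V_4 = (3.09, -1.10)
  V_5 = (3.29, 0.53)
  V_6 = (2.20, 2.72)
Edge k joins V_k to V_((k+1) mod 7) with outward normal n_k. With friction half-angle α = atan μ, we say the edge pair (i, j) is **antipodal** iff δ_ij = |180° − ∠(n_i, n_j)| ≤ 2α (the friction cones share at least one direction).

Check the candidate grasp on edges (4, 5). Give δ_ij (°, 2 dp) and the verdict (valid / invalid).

α = atan 0.3 = 16.70°;  2α = 33.40°
edge 4: e_4 = (+0.20, +1.63);  n_4 = (+0.9926, -0.1218)
edge 5: e_5 = (-1.09, +2.19);  n_5 = (+0.8952, +0.4456)
∠(n_4, n_5) = 33.46°
δ = |180° − 33.46°| = 146.54°
146.54° > 2α = 33.40°  →  invalid

δ = 146.54°, invalid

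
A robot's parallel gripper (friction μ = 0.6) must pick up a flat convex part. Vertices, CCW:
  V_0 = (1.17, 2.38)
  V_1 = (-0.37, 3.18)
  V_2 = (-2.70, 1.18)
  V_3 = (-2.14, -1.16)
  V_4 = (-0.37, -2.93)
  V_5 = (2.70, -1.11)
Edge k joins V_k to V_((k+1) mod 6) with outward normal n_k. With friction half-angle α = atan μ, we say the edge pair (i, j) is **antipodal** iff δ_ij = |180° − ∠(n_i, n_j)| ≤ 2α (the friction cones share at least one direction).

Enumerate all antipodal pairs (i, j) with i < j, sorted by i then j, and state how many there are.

α = atan 0.6 = 30.96°;  2α = 61.93°
n_0 = (+0.4610, +0.8874)
n_1 = (-0.6513, +0.7588)
n_2 = (-0.9725, -0.2327)
n_3 = (-0.7071, -0.7071)
n_4 = (+0.5100, -0.8602)
n_5 = (+0.9159, +0.4015)
  (0,1): δ = 111.91°  ·
  (0,2): δ = 49.09°  ✓
  (0,3): δ = 17.55°  ✓
  (0,4): δ = 58.11°  ✓
  (0,5): δ = 141.12°  ·
  (1,2): δ = 117.18°  ·
  (1,3): δ = 85.64°  ·
  (1,4): δ = 9.98°  ✓
  (1,5): δ = 73.03°  ·
  (2,3): δ = 148.46°  ·
  (2,4): δ = 72.80°  ·
  (2,5): δ = 10.21°  ✓
  (3,4): δ = 104.34°  ·
  (3,5): δ = 21.33°  ✓
  (4,5): δ = 96.99°  ·
antipodal pairs: 6

count = 6; pairs: (0,2), (0,3), (0,4), (1,4), (2,5), (3,5)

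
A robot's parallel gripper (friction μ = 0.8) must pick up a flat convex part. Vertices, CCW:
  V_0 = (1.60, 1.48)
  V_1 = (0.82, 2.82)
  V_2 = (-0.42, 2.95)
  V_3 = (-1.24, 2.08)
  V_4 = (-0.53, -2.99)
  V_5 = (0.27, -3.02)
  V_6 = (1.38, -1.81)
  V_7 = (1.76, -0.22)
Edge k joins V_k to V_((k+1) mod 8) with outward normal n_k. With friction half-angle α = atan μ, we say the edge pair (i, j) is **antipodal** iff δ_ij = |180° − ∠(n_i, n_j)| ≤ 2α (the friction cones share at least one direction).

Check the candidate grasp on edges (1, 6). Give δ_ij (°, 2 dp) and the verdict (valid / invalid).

δ = 82.54°, invalid

α = atan 0.8 = 38.66°;  2α = 77.32°
edge 1: e_1 = (-1.24, +0.13);  n_1 = (+0.1043, +0.9945)
edge 6: e_6 = (+0.38, +1.59);  n_6 = (+0.9726, -0.2324)
∠(n_1, n_6) = 97.46°
δ = |180° − 97.46°| = 82.54°
82.54° > 2α = 77.32°  →  invalid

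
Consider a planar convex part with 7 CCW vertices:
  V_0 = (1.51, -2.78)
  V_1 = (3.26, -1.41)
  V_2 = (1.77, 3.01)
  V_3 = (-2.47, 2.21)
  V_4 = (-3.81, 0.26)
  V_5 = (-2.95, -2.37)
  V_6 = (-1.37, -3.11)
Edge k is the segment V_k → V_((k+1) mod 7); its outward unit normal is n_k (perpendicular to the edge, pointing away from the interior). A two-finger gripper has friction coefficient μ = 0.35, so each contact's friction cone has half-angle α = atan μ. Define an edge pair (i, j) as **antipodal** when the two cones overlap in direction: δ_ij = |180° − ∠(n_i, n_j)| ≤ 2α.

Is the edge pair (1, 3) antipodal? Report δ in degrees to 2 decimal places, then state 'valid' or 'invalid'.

δ = 53.13°, invalid

α = atan 0.35 = 19.29°;  2α = 38.58°
edge 1: e_1 = (-1.49, +4.42);  n_1 = (+0.9476, +0.3194)
edge 3: e_3 = (-1.34, -1.95);  n_3 = (-0.8242, +0.5663)
∠(n_1, n_3) = 126.87°
δ = |180° − 126.87°| = 53.13°
53.13° > 2α = 38.58°  →  invalid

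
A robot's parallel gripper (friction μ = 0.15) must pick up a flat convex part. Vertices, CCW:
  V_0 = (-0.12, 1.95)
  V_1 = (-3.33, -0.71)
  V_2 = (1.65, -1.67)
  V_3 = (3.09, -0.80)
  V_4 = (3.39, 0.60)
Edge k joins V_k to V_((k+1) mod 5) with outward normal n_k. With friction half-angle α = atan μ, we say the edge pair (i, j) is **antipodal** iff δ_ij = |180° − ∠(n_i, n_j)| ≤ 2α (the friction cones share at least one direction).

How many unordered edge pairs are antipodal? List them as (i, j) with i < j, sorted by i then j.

count = 2; pairs: (0,2), (1,4)

α = atan 0.15 = 8.53°;  2α = 17.06°
n_0 = (-0.6381, +0.7700)
n_1 = (-0.1893, -0.9819)
n_2 = (+0.5171, -0.8559)
n_3 = (+0.9778, -0.2095)
n_4 = (+0.3590, +0.9333)
  (0,1): δ = 50.56°  ·
  (0,2): δ = 8.51°  ✓
  (0,3): δ = 38.26°  ·
  (0,4): δ = 119.32°  ·
  (1,2): δ = 137.95°  ·
  (1,3): δ = 91.18°  ·
  (1,4): δ = 10.13°  ✓
  (2,3): δ = 133.23°  ·
  (2,4): δ = 52.18°  ·
  (3,4): δ = 98.94°  ·
antipodal pairs: 2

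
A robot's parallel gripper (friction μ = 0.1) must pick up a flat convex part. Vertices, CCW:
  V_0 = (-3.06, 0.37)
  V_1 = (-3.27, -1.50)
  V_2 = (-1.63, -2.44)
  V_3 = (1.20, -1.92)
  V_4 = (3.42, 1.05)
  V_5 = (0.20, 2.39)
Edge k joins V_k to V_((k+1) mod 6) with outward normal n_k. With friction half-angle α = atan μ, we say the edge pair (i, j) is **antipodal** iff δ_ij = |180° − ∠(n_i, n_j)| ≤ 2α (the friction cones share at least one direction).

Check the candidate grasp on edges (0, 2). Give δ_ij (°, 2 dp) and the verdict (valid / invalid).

α = atan 0.1 = 5.71°;  2α = 11.42°
edge 0: e_0 = (-0.21, -1.87);  n_0 = (-0.9938, +0.1116)
edge 2: e_2 = (+2.83, +0.52);  n_2 = (+0.1807, -0.9835)
∠(n_0, n_2) = 106.82°
δ = |180° − 106.82°| = 73.18°
73.18° > 2α = 11.42°  →  invalid

δ = 73.18°, invalid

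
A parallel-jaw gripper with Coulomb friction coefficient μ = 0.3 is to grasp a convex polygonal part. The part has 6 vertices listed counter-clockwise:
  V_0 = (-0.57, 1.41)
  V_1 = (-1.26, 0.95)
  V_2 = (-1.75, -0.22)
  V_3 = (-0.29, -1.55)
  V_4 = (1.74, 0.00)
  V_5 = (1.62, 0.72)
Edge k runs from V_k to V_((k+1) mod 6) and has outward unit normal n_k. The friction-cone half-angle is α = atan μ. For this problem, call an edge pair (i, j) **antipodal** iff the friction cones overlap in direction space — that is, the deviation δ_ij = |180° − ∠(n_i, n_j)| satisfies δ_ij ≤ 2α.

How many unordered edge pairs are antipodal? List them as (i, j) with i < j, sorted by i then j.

count = 4; pairs: (0,3), (1,3), (1,4), (2,5)

α = atan 0.3 = 16.70°;  2α = 33.40°
n_0 = (-0.5547, +0.8321)
n_1 = (-0.9224, +0.3863)
n_2 = (-0.6734, -0.7393)
n_3 = (+0.6069, -0.7948)
n_4 = (+0.9864, +0.1644)
n_5 = (+0.3005, +0.9538)
  (0,1): δ = 146.41°  ·
  (0,2): δ = 76.02°  ·
  (0,3): δ = 3.67°  ✓
  (0,4): δ = 65.77°  ·
  (0,5): δ = 128.82°  ·
  (1,2): δ = 109.61°  ·
  (1,3): δ = 29.91°  ✓
  (1,4): δ = 32.19°  ✓
  (1,5): δ = 95.24°  ·
  (2,3): δ = 100.30°  ·
  (2,4): δ = 38.21°  ·
  (2,5): δ = 24.84°  ✓
  (3,4): δ = 117.90°  ·
  (3,5): δ = 54.85°  ·
  (4,5): δ = 116.95°  ·
antipodal pairs: 4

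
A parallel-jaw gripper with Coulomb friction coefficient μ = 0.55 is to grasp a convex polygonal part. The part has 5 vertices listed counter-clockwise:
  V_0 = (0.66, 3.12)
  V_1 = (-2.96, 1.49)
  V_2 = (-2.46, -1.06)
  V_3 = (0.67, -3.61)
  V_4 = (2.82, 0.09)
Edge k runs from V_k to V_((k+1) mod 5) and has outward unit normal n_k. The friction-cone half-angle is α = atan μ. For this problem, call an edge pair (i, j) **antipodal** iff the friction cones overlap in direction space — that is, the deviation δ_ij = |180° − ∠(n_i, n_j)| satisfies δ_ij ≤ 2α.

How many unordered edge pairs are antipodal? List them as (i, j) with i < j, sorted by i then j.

α = atan 0.55 = 28.81°;  2α = 57.62°
n_0 = (-0.4106, +0.9118)
n_1 = (-0.9813, -0.1924)
n_2 = (-0.6316, -0.7753)
n_3 = (+0.8646, -0.5024)
n_4 = (+0.8143, +0.5805)
  (0,1): δ = 103.15°  ·
  (0,2): δ = 63.41°  ·
  (0,3): δ = 35.60°  ✓
  (0,4): δ = 101.24°  ·
  (1,2): δ = 140.26°  ·
  (1,3): δ = 41.25°  ✓
  (1,4): δ = 24.39°  ✓
  (2,3): δ = 80.99°  ·
  (2,4): δ = 15.35°  ✓
  (3,4): δ = 114.36°  ·
antipodal pairs: 4

count = 4; pairs: (0,3), (1,3), (1,4), (2,4)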